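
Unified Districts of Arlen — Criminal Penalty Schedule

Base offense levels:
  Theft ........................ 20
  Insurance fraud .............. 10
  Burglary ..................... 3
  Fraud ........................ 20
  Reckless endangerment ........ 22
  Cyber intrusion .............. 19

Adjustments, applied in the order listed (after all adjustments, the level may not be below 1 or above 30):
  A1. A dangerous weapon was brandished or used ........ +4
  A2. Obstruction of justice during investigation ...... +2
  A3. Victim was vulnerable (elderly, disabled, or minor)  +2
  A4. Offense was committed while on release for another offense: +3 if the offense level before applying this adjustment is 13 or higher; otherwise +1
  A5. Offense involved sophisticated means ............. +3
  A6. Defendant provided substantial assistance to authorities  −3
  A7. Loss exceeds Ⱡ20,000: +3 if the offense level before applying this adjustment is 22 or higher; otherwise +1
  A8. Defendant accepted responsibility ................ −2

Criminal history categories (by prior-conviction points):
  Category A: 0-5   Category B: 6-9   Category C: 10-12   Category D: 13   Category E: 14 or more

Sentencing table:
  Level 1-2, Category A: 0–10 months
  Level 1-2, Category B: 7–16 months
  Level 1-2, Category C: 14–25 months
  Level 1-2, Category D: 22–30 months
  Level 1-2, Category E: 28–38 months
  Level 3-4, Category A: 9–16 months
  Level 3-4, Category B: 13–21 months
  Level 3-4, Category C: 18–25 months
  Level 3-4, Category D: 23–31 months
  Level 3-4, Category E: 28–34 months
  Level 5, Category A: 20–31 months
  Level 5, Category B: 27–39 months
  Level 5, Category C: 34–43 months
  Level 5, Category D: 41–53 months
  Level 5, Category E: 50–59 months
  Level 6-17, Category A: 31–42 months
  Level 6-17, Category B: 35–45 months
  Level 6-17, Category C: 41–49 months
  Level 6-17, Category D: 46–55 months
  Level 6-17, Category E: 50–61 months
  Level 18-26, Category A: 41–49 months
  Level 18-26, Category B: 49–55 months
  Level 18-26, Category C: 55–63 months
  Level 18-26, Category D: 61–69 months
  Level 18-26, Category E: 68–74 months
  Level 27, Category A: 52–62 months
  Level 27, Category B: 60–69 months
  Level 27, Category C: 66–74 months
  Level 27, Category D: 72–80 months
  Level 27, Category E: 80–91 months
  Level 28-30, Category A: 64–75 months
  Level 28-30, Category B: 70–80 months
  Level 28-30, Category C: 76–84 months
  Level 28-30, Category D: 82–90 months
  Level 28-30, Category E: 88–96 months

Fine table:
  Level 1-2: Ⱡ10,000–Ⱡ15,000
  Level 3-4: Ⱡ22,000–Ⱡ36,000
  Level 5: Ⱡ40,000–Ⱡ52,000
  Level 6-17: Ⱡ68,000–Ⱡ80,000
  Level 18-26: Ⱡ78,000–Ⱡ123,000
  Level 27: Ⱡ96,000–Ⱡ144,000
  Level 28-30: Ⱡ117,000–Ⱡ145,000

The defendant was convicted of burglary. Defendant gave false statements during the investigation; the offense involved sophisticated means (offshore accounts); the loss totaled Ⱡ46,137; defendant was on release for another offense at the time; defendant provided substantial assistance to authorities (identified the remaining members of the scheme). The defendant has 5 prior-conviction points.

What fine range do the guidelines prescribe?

Ⱡ68,000–Ⱡ80,000

Base offense level for burglary: 3.
A2 applies: 3 + 2 = 5.
A4 applies (level before this adjustment is 5 < 13, so +1): 5 + 1 = 6.
A5 applies: 6 + 3 = 9.
A6 applies: 9 − 3 = 6.
A7 applies (level before this adjustment is 6 < 22, so +1): 6 + 1 = 7.
A8 does not apply.
Final offense level: 7.
Level 7 falls in the 6-17 band.
Fine table: Level 6-17 → Ⱡ68,000–Ⱡ80,000.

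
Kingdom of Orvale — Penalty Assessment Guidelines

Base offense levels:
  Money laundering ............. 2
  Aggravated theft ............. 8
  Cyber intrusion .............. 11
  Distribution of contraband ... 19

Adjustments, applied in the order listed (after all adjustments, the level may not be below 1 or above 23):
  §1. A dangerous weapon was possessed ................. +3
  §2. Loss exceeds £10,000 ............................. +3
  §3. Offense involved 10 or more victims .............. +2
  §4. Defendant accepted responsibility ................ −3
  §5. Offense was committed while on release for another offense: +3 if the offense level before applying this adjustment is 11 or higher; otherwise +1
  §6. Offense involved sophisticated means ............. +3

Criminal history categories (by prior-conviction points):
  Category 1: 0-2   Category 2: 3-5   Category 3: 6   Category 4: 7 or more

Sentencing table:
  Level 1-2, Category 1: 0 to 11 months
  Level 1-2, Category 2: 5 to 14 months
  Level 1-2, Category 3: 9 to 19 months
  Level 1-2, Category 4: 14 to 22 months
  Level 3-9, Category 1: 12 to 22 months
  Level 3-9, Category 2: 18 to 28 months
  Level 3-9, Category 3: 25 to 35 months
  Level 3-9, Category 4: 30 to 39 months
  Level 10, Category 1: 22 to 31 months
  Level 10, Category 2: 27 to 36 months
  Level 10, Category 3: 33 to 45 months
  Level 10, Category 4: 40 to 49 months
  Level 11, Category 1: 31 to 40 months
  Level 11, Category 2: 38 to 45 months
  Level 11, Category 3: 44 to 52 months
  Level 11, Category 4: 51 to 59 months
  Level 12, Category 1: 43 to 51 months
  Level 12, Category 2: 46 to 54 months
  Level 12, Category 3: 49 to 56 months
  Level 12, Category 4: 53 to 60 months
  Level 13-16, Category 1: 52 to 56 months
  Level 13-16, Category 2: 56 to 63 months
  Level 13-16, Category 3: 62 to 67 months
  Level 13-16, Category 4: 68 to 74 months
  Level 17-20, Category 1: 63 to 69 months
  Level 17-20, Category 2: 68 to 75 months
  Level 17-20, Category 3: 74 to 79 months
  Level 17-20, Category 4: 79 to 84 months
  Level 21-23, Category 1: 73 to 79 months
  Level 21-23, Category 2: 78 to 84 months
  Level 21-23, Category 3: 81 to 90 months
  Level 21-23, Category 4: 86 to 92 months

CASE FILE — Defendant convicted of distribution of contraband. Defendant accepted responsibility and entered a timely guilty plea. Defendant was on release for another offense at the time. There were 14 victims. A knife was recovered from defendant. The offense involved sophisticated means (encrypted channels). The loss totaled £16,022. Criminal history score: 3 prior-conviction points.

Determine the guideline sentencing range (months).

Base offense level for distribution of contraband: 19.
§1 applies: 19 + 3 = 22.
§2 applies: 22 + 3 = 25.
§3 applies: 25 + 2 = 27.
§4 applies: 27 − 3 = 24.
§5 applies (level before this adjustment is 24 ≥ 11, so +3): 24 + 3 = 27.
§6 applies: 27 + 3 = 30.
Level 30 exceeds the maximum of 23; capped at 23.
Final offense level: 23.
Criminal history: 3 prior points → Category 2 (3-5).
Level 23 falls in the 21-23 band.
Grid: Level 21-23 × Category 2 = 78-84 months.

78-84 months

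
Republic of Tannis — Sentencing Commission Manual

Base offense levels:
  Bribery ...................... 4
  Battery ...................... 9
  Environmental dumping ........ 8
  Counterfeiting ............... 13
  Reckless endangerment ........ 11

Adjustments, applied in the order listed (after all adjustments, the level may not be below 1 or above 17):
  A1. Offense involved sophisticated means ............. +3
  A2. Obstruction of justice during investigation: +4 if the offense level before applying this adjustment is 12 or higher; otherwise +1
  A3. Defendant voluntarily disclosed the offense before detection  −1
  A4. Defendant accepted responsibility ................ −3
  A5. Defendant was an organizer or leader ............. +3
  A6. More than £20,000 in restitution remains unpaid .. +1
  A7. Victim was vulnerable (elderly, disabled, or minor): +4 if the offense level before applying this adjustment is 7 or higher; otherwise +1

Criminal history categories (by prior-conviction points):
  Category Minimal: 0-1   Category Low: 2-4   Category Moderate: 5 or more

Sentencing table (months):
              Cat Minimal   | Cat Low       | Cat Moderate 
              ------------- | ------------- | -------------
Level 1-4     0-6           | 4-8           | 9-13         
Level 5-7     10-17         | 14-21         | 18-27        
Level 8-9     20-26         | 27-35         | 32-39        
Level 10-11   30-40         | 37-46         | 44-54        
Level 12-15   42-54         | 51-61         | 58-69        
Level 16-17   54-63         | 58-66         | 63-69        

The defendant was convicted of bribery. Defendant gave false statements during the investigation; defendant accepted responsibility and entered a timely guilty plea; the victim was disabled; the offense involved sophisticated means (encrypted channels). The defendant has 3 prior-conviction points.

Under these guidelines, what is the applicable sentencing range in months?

14-21 months

Base offense level for bribery: 4.
A1 applies: 4 + 3 = 7.
A2 applies (level before this adjustment is 7 < 12, so +1): 7 + 1 = 8.
A4 applies: 8 − 3 = 5.
A5 does not apply.
A6 does not apply.
A7 applies (level before this adjustment is 5 < 7, so +1): 5 + 1 = 6.
Final offense level: 6.
Criminal history: 3 prior points → Category Low (2-4).
Level 6 falls in the 5-7 band.
Grid: Level 5-7 × Category Low = 14-21 months.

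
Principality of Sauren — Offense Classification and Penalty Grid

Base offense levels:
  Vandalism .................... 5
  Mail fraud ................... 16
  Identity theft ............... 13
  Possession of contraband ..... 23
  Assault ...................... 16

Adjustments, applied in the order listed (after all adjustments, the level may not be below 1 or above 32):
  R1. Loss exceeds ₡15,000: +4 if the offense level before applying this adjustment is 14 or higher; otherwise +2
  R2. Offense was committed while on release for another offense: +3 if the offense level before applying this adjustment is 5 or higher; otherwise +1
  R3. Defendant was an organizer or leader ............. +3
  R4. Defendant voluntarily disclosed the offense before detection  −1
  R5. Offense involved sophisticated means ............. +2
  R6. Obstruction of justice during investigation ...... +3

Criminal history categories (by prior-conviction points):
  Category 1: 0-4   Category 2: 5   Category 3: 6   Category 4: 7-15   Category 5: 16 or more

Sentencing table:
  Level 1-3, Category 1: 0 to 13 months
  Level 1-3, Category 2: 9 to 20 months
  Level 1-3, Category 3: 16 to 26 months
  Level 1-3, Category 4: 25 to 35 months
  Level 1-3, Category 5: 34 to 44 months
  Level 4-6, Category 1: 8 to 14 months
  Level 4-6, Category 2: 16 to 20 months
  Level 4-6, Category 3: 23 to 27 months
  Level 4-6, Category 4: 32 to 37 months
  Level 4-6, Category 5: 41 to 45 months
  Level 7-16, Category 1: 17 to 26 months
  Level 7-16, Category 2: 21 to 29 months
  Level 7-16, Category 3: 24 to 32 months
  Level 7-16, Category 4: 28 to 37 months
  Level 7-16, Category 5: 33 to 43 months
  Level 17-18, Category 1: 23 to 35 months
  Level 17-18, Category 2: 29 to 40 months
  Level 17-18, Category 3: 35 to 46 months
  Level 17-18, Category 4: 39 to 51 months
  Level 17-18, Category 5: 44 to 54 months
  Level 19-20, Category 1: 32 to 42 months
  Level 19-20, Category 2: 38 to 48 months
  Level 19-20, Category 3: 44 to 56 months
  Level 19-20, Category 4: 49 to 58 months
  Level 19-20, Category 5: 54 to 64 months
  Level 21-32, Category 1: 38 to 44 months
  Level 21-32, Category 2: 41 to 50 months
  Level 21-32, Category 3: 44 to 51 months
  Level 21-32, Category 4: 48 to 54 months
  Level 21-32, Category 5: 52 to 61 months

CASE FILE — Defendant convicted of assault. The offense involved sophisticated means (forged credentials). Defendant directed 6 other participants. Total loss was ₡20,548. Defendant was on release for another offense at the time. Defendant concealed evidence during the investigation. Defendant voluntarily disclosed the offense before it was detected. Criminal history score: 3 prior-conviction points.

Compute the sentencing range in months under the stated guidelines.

38-44 months

Base offense level for assault: 16.
R1 applies (level before this adjustment is 16 ≥ 14, so +4): 16 + 4 = 20.
R2 applies (level before this adjustment is 20 ≥ 5, so +3): 20 + 3 = 23.
R3 applies: 23 + 3 = 26.
R4 applies: 26 − 1 = 25.
R5 applies: 25 + 2 = 27.
R6 applies: 27 + 3 = 30.
Final offense level: 30.
Criminal history: 3 prior points → Category 1 (0-4).
Level 30 falls in the 21-32 band.
Grid: Level 21-32 × Category 1 = 38-44 months.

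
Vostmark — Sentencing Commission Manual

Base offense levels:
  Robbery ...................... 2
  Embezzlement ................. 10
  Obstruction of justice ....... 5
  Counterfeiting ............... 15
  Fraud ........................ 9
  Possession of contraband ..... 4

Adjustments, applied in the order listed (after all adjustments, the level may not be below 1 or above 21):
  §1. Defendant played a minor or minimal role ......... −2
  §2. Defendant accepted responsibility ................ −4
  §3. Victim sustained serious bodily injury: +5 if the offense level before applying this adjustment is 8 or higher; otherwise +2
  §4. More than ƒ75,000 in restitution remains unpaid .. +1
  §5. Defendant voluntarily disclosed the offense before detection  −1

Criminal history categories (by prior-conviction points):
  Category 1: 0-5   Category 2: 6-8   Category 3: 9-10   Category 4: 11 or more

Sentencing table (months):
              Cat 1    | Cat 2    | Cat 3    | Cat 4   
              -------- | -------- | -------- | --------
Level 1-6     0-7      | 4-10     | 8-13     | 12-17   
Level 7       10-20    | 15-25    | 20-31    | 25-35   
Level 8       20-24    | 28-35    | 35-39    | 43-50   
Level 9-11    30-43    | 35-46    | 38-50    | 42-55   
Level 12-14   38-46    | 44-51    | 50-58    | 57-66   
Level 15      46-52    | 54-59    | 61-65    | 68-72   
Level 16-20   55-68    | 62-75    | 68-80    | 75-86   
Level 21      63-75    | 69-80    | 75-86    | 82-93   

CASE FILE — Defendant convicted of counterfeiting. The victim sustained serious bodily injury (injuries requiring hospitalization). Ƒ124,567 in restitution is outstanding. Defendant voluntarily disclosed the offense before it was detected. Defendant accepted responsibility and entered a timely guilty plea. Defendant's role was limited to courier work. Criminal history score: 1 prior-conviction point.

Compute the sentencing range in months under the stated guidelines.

Base offense level for counterfeiting: 15.
§1 applies: 15 − 2 = 13.
§2 applies: 13 − 4 = 9.
§3 applies (level before this adjustment is 9 ≥ 8, so +5): 9 + 5 = 14.
§4 applies: 14 + 1 = 15.
§5 applies: 15 − 1 = 14.
Final offense level: 14.
Criminal history: 1 prior point → Category 1 (0-5).
Level 14 falls in the 12-14 band.
Grid: Level 12-14 × Category 1 = 38-46 months.

38-46 months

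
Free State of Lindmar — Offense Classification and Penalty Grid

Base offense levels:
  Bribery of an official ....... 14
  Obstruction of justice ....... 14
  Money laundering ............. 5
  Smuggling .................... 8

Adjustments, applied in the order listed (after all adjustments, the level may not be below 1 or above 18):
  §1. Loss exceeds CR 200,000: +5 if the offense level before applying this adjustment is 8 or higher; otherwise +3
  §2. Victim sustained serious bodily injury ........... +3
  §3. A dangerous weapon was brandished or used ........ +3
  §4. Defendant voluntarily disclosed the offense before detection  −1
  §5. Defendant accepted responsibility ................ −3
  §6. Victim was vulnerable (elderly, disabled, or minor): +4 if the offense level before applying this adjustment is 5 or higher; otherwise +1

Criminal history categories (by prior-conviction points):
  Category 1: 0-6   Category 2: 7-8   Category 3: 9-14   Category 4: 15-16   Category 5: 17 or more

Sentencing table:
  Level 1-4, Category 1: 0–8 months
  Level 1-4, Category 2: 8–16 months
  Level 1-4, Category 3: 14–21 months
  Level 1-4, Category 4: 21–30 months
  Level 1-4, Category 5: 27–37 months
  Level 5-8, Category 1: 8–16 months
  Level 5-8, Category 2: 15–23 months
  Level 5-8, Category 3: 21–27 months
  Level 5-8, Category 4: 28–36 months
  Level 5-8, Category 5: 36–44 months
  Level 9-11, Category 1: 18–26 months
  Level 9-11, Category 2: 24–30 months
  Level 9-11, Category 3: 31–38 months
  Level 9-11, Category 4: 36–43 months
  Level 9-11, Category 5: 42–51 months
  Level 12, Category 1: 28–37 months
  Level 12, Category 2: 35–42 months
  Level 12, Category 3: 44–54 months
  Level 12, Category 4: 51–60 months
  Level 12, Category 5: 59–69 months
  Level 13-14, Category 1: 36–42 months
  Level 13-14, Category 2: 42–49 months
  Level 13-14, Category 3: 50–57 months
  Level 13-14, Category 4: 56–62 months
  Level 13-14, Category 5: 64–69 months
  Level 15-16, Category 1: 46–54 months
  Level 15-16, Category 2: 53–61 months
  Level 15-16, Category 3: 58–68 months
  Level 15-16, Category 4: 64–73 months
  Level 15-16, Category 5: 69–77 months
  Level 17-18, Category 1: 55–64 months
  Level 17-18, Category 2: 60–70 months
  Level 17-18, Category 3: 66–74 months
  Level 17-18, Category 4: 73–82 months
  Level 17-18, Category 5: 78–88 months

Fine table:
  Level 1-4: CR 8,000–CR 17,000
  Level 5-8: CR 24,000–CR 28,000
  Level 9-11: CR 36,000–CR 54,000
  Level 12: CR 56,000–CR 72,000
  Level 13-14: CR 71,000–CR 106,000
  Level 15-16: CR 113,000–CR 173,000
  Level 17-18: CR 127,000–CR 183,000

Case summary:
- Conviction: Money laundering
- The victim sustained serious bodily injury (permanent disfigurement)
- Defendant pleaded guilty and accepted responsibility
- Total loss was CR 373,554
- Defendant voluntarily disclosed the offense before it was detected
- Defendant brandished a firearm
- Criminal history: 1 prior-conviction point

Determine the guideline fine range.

CR 36,000–CR 54,000

Base offense level for money laundering: 5.
§1 applies (level before this adjustment is 5 < 8, so +3): 5 + 3 = 8.
§2 applies: 8 + 3 = 11.
§3 applies: 11 + 3 = 14.
§4 applies: 14 − 1 = 13.
§5 applies: 13 − 3 = 10.
Final offense level: 10.
Level 10 falls in the 9-11 band.
Fine table: Level 9-11 → CR 36,000–CR 54,000.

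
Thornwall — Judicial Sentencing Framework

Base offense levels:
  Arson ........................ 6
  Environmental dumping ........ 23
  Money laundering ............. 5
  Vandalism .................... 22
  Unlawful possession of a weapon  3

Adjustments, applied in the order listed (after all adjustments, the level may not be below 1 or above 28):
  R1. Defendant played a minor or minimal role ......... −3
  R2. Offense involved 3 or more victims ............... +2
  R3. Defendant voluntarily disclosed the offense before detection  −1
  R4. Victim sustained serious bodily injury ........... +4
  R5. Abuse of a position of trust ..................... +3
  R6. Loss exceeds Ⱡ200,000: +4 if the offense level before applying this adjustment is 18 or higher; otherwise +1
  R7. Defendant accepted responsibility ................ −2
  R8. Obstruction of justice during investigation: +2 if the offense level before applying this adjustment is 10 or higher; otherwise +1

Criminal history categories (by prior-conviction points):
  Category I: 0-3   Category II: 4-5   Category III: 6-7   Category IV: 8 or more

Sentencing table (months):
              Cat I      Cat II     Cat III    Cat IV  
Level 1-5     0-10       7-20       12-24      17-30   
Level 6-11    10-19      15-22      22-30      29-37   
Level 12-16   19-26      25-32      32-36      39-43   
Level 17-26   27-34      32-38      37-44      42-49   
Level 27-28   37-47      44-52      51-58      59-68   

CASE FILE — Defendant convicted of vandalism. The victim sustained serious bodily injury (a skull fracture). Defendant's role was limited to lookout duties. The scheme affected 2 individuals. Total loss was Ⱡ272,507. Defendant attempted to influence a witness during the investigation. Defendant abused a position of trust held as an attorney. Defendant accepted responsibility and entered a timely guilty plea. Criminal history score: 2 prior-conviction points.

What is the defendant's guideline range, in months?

Base offense level for vandalism: 22.
R1 applies: 22 − 3 = 19.
R3 does not apply.
R4 applies: 19 + 4 = 23.
R5 applies: 23 + 3 = 26.
R6 applies (level before this adjustment is 26 ≥ 18, so +4): 26 + 4 = 30.
R7 applies: 30 − 2 = 28.
R8 applies (level before this adjustment is 28 ≥ 10, so +2): 28 + 2 = 30.
Level 30 exceeds the maximum of 28; capped at 28.
Final offense level: 28.
Criminal history: 2 prior points → Category I (0-3).
Level 28 falls in the 27-28 band.
Grid: Level 27-28 × Category I = 37-47 months.

37-47 months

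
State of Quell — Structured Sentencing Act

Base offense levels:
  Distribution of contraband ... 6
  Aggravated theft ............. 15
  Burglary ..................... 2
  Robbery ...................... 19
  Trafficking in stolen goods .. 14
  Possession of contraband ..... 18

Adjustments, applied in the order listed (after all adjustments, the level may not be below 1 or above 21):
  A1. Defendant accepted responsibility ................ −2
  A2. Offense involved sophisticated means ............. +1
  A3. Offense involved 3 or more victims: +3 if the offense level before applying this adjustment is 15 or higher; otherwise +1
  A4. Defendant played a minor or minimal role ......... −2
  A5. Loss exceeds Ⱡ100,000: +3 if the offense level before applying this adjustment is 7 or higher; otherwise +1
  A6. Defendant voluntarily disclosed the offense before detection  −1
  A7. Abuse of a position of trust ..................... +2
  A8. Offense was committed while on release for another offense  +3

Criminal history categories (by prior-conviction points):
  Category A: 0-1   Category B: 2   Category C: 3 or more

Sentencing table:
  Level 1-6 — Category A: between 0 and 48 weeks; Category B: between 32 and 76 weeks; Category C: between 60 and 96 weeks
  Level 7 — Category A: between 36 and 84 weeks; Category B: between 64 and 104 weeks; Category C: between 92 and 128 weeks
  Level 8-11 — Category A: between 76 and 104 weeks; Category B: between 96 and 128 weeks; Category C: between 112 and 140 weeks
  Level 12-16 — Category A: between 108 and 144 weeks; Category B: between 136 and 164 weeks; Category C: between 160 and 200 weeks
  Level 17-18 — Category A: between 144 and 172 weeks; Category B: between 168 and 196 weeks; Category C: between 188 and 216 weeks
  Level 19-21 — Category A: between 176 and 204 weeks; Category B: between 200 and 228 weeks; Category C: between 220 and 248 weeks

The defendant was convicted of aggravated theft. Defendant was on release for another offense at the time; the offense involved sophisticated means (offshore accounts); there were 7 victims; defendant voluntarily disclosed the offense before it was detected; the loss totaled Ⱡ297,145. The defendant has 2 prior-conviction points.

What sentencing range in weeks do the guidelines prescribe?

Base offense level for aggravated theft: 15.
A1 does not apply.
A2 applies: 15 + 1 = 16.
A3 applies (level before this adjustment is 16 ≥ 15, so +3): 16 + 3 = 19.
A4 does not apply.
A5 applies (level before this adjustment is 19 ≥ 7, so +3): 19 + 3 = 22.
A6 applies: 22 − 1 = 21.
A7 does not apply.
A8 applies: 21 + 3 = 24.
Level 24 exceeds the maximum of 21; capped at 21.
Final offense level: 21.
Criminal history: 2 prior points → Category B (2).
Level 21 falls in the 19-21 band.
Grid: Level 19-21 × Category B = 200-228 weeks.

200-228 weeks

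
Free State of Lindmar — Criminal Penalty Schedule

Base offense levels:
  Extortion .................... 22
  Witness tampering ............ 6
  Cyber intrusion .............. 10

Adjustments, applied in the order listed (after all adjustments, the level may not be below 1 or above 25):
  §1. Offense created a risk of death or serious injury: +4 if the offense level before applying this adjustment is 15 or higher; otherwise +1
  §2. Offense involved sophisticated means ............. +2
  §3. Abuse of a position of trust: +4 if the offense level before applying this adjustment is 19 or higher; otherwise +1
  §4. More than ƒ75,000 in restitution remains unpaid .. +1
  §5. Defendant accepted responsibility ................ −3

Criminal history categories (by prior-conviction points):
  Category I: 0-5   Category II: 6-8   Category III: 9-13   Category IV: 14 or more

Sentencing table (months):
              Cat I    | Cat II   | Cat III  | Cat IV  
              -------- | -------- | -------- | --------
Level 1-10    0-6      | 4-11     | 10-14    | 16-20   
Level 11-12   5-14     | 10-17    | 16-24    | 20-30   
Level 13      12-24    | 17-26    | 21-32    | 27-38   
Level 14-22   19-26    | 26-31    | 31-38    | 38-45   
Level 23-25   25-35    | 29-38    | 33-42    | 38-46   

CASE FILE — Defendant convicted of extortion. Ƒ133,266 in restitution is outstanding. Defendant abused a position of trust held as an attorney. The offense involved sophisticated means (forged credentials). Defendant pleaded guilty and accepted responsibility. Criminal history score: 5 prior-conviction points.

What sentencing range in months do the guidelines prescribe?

25-35 months

Base offense level for extortion: 22.
§1 does not apply.
§2 applies: 22 + 2 = 24.
§3 applies (level before this adjustment is 24 ≥ 19, so +4): 24 + 4 = 28.
§4 applies: 28 + 1 = 29.
§5 applies: 29 − 3 = 26.
Level 26 exceeds the maximum of 25; capped at 25.
Final offense level: 25.
Criminal history: 5 prior points → Category I (0-5).
Level 25 falls in the 23-25 band.
Grid: Level 23-25 × Category I = 25-35 months.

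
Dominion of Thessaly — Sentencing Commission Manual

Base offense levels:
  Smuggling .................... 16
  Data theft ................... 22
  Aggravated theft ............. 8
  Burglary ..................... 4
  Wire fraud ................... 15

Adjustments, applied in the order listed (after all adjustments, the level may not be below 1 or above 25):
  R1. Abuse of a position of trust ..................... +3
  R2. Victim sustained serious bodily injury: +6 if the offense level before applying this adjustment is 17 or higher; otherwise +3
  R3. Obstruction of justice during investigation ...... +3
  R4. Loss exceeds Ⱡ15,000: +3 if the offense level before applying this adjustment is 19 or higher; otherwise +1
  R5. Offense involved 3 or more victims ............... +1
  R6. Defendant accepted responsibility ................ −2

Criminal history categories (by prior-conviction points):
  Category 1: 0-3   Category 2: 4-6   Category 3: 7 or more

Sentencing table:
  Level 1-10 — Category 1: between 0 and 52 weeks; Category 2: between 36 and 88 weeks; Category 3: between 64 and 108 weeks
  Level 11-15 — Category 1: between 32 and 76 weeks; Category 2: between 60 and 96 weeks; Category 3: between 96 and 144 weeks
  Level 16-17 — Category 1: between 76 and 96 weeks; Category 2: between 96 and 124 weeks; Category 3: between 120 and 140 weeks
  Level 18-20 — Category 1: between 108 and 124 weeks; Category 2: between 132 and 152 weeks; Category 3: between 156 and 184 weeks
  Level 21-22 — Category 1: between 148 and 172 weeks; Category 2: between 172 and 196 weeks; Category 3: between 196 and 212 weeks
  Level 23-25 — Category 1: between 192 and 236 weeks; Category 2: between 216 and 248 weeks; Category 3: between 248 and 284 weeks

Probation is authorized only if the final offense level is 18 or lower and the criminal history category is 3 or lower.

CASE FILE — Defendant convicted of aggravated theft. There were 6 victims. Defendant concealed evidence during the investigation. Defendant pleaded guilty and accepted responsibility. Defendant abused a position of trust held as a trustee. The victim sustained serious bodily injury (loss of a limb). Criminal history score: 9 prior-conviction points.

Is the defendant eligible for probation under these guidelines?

Yes

Base offense level for aggravated theft: 8.
R1 applies: 8 + 3 = 11.
R2 applies (level before this adjustment is 11 < 17, so +3): 11 + 3 = 14.
R3 applies: 14 + 3 = 17.
R5 applies: 17 + 1 = 18.
R6 applies: 18 − 2 = 16.
Final offense level: 16.
Criminal history: 9 prior points → Category 3 (7+).
Level 16 falls in the 16-17 band.
Grid: Level 16-17 × Category 3 = 120-140 weeks.
Probation check: level 16 ≤ 18 and category 3 ≤ 3 → eligible.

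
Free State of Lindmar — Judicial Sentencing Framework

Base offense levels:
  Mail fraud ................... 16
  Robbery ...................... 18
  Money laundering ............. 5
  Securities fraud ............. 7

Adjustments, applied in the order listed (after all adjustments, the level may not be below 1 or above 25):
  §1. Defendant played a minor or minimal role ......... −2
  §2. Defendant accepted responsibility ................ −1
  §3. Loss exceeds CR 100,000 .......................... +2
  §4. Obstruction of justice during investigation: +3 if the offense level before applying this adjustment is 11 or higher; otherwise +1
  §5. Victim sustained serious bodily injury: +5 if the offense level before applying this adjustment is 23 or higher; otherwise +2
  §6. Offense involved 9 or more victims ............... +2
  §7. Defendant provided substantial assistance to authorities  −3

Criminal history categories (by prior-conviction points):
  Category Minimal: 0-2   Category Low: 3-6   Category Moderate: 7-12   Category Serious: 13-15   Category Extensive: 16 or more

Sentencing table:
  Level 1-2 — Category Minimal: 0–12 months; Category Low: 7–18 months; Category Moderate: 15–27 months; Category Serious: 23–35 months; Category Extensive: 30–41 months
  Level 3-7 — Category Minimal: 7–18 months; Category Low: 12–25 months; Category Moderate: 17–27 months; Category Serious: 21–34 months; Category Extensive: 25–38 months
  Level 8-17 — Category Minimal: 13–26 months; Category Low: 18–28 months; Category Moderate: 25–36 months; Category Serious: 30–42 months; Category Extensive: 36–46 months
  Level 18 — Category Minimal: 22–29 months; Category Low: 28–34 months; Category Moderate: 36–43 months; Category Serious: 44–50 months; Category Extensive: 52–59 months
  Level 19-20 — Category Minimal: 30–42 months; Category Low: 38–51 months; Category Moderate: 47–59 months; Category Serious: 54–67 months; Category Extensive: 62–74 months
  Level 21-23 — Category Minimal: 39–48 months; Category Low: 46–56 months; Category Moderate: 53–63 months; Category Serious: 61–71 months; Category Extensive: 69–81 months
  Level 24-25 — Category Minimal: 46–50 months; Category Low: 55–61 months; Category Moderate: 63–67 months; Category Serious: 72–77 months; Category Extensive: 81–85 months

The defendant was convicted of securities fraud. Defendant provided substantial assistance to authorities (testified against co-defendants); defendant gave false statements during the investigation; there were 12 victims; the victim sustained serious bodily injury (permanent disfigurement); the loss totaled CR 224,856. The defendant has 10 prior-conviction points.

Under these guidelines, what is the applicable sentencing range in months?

25-36 months

Base offense level for securities fraud: 7.
§3 applies: 7 + 2 = 9.
§4 applies (level before this adjustment is 9 < 11, so +1): 9 + 1 = 10.
§5 applies (level before this adjustment is 10 < 23, so +2): 10 + 2 = 12.
§6 applies: 12 + 2 = 14.
§7 applies: 14 − 3 = 11.
Final offense level: 11.
Criminal history: 10 prior points → Category Moderate (7-12).
Level 11 falls in the 8-17 band.
Grid: Level 8-17 × Category Moderate = 25-36 months.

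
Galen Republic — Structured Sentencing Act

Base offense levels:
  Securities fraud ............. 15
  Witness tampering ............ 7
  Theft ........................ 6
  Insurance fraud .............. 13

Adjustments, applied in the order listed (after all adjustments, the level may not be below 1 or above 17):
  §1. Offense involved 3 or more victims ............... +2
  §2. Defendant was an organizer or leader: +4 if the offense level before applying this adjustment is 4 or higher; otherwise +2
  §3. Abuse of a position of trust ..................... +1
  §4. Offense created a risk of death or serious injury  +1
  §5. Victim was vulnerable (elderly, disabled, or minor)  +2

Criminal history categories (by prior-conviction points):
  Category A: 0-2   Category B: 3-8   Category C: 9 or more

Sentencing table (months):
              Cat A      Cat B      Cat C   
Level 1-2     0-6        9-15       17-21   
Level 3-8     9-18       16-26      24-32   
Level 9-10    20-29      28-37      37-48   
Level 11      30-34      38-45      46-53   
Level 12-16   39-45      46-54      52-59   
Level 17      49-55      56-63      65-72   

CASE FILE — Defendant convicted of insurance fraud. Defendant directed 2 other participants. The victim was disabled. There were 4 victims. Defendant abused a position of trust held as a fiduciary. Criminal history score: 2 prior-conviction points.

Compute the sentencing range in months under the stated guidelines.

Base offense level for insurance fraud: 13.
§1 applies: 13 + 2 = 15.
§2 applies (level before this adjustment is 15 ≥ 4, so +4): 15 + 4 = 19.
§3 applies: 19 + 1 = 20.
§4 does not apply.
§5 applies: 20 + 2 = 22.
Level 22 exceeds the maximum of 17; capped at 17.
Final offense level: 17.
Criminal history: 2 prior points → Category A (0-2).
Level 17 falls in the 17 band.
Grid: Level 17 × Category A = 49-55 months.

49-55 months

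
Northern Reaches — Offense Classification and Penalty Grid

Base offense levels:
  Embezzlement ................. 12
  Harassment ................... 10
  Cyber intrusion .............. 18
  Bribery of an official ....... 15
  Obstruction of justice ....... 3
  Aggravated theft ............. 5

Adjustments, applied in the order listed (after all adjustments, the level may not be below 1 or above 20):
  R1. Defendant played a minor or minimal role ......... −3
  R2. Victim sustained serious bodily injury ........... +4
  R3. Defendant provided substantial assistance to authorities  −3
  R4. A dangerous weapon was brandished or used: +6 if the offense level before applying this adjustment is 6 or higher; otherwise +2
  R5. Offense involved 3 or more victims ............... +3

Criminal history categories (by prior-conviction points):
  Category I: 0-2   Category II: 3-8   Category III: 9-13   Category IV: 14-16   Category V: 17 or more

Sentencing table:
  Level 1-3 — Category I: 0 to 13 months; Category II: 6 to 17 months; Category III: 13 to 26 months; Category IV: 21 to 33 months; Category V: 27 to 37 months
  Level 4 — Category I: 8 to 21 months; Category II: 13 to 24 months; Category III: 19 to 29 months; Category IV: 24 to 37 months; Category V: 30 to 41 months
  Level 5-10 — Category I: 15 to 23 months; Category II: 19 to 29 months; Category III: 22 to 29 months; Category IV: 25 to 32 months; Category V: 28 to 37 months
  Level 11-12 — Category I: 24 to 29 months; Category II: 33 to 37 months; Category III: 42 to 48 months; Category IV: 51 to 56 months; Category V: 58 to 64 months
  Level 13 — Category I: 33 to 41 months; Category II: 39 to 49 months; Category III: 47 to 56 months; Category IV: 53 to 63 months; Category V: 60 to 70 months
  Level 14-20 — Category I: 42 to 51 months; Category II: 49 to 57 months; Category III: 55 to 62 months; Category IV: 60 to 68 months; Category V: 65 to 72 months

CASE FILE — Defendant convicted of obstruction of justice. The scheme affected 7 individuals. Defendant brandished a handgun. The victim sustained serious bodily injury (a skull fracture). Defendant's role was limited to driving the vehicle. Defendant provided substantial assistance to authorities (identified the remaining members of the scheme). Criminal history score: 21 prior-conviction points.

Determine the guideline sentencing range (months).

Base offense level for obstruction of justice: 3.
R1 applies: 3 − 3 = 0.
R2 applies: 0 + 4 = 4.
R3 applies: 4 − 3 = 1.
R4 applies (level before this adjustment is 1 < 6, so +2): 1 + 2 = 3.
R5 applies: 3 + 3 = 6.
Final offense level: 6.
Criminal history: 21 prior points → Category V (17+).
Level 6 falls in the 5-10 band.
Grid: Level 5-10 × Category V = 28-37 months.

28-37 months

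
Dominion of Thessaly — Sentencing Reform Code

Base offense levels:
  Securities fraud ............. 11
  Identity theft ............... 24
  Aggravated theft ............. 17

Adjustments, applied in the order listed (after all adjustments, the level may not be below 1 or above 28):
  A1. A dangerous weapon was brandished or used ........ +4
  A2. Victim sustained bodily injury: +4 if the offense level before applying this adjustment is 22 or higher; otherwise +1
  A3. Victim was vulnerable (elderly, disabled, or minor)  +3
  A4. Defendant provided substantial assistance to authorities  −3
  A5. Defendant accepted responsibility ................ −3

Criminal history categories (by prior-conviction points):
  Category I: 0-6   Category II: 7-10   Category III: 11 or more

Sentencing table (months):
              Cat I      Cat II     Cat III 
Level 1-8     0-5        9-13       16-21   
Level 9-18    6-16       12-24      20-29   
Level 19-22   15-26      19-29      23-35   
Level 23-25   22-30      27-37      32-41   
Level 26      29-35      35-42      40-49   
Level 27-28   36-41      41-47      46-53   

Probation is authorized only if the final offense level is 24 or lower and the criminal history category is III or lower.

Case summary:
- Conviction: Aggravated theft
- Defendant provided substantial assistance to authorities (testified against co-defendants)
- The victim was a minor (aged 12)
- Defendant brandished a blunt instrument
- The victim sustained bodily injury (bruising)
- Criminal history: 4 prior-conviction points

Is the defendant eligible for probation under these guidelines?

Base offense level for aggravated theft: 17.
A1 applies: 17 + 4 = 21.
A2 applies (level before this adjustment is 21 < 22, so +1): 21 + 1 = 22.
A3 applies: 22 + 3 = 25.
A4 applies: 25 − 3 = 22.
Final offense level: 22.
Criminal history: 4 prior points → Category I (0-6).
Level 22 falls in the 19-22 band.
Grid: Level 19-22 × Category I = 15-26 months.
Probation check: level 22 ≤ 24 and category I ≤ III → eligible.

Yes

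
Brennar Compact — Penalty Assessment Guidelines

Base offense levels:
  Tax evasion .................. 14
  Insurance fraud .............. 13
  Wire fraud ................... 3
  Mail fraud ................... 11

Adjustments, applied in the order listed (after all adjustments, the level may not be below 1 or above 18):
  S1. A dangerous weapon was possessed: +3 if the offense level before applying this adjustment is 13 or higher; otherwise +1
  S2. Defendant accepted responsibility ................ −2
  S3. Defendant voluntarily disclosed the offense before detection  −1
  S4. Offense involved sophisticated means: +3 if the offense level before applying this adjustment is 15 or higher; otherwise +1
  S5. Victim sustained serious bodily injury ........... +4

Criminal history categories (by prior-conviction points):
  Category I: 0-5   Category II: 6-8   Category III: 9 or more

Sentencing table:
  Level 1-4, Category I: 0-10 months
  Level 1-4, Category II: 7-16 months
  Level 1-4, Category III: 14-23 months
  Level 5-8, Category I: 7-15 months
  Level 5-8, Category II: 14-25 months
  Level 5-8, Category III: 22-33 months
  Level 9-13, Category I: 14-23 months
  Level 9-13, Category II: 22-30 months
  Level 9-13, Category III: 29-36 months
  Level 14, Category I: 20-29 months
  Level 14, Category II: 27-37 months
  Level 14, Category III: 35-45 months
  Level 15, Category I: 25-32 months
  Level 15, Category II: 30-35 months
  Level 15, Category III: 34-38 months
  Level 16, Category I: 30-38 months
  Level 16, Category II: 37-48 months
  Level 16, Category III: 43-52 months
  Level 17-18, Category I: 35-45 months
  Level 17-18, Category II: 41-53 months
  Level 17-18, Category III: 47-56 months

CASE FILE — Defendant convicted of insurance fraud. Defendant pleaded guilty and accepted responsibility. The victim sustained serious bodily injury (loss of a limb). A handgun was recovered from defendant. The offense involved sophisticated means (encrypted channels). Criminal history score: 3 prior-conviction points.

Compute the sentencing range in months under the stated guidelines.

35-45 months

Base offense level for insurance fraud: 13.
S1 applies (level before this adjustment is 13 ≥ 13, so +3): 13 + 3 = 16.
S2 applies: 16 − 2 = 14.
S4 applies (level before this adjustment is 14 < 15, so +1): 14 + 1 = 15.
S5 applies: 15 + 4 = 19.
Level 19 exceeds the maximum of 18; capped at 18.
Final offense level: 18.
Criminal history: 3 prior points → Category I (0-5).
Level 18 falls in the 17-18 band.
Grid: Level 17-18 × Category I = 35-45 months.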